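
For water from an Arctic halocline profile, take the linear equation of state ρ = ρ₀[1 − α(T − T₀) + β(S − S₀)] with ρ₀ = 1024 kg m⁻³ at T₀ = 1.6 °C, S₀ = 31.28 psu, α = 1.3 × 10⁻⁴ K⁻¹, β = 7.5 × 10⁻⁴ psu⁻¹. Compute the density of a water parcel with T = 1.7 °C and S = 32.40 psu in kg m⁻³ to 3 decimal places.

T − T₀ = +0.1 K, S − S₀ = +1.12 psu.
Bracket = 1 − α·(+0.1) + β·(+1.12) = 1 + (8.27 × 10⁻⁴) = 1.0008270.
ρ = 1024 × 1.0008270 = 1024.847 kg m⁻³.

1024.847 kg m⁻³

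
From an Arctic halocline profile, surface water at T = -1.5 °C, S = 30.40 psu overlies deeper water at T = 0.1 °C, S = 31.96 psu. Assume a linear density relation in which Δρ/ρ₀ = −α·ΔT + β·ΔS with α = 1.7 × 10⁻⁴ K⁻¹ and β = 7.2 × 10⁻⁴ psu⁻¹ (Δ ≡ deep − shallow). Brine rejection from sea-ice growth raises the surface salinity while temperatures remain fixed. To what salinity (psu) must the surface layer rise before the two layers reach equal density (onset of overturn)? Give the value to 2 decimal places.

31.58 psu

Neutral buoyancy requires −α(T_deep − T_surf) + β(S_deep − S_surf′) = 0.
S_surf′ = S_deep − (α/β)·ΔT = 31.96 − (1.7 × 10⁻⁴/7.2 × 10⁻⁴)·(+1.6) = 31.5822 psu.
Increase required: 31.5822 − 30.40 = 1.1822 psu.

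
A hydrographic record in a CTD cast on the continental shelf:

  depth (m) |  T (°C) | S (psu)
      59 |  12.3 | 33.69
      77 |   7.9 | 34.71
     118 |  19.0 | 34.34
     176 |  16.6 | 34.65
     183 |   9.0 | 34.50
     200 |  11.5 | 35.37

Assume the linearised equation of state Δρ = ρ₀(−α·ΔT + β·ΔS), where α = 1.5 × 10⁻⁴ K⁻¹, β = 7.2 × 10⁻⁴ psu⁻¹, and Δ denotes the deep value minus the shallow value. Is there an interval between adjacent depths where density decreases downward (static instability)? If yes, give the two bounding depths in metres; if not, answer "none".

77–118 m

Evaluate Δρ/ρ₀ = −αΔT + βΔS across each adjacent pair:
  59–77 m: −αΔT+βΔS = −(1.5 × 10⁻⁴)(-4.4)+(7.2 × 10⁻⁴)(+1.02) = 1.4 × 10⁻³ → stable
  77–118 m: −αΔT+βΔS = −(1.5 × 10⁻⁴)(+11.1)+(7.2 × 10⁻⁴)(-0.37) = -1.9 × 10⁻³ → UNSTABLE
  118–176 m: −αΔT+βΔS = −(1.5 × 10⁻⁴)(-2.4)+(7.2 × 10⁻⁴)(+0.31) = 5.8 × 10⁻⁴ → stable
  176–183 m: −αΔT+βΔS = −(1.5 × 10⁻⁴)(-7.6)+(7.2 × 10⁻⁴)(-0.15) = 1.0 × 10⁻³ → stable
  183–200 m: −αΔT+βΔS = −(1.5 × 10⁻⁴)(+2.5)+(7.2 × 10⁻⁴)(+0.87) = 2.5 × 10⁻⁴ → stable
The 77–118 m interval has Δρ < 0: lighter water underlies denser water.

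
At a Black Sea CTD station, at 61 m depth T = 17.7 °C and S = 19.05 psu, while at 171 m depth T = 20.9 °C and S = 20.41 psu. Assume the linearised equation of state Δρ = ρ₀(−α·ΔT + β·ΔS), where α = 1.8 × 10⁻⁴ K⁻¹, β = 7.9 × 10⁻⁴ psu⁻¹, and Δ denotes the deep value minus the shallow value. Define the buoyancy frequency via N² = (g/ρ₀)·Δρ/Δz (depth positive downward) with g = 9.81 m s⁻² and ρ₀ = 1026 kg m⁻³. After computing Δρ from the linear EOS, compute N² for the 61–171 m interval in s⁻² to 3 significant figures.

4.44 × 10⁻⁵ s⁻²

ΔT = +3.2 K, ΔS = +1.36 psu (deep − shallow).
Δρ/ρ₀ = −αΔT + βΔS = -5.76 × 10⁻⁴ + 1.0744 × 10⁻³ = 4.984 × 10⁻⁴, so Δρ ≈ 0.5114 kg m⁻³.
N² = (g/ρ₀)·Δρ/Δz = g·(Δρ/ρ₀)/Δz = 9.81 × 4.984 × 10⁻⁴ / 110 = 4.4448 × 10⁻⁵ s⁻² ≈ 4.44 × 10⁻⁵ s⁻².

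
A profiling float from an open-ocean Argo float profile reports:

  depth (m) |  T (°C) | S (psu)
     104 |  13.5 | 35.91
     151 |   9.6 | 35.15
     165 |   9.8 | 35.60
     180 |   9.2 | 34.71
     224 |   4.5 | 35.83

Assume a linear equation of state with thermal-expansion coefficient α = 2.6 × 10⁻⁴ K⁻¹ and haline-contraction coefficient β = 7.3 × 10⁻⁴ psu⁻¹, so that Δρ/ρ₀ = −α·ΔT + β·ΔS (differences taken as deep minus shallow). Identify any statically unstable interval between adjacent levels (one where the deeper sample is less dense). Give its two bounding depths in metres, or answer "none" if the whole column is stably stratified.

165–180 m

Evaluate Δρ/ρ₀ = −αΔT + βΔS across each adjacent pair:
  104–151 m: −αΔT+βΔS = −(2.6 × 10⁻⁴)(-3.9)+(7.3 × 10⁻⁴)(-0.76) = 4.6 × 10⁻⁴ → stable
  151–165 m: −αΔT+βΔS = −(2.6 × 10⁻⁴)(+0.2)+(7.3 × 10⁻⁴)(+0.45) = 2.8 × 10⁻⁴ → stable
  165–180 m: −αΔT+βΔS = −(2.6 × 10⁻⁴)(-0.6)+(7.3 × 10⁻⁴)(-0.89) = -4.9 × 10⁻⁴ → UNSTABLE
  180–224 m: −αΔT+βΔS = −(2.6 × 10⁻⁴)(-4.7)+(7.3 × 10⁻⁴)(+1.12) = 2.0 × 10⁻³ → stable
The 165–180 m interval has Δρ < 0: lighter water underlies denser water.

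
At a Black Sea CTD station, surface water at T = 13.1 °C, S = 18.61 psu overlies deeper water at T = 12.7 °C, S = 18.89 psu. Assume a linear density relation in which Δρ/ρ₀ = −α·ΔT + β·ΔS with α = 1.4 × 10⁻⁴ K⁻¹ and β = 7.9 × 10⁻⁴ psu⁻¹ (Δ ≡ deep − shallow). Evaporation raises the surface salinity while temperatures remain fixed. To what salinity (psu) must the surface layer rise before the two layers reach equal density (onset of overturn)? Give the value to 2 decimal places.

Neutral buoyancy requires −α(T_deep − T_surf) + β(S_deep − S_surf′) = 0.
S_surf′ = S_deep − (α/β)·ΔT = 18.89 − (1.4 × 10⁻⁴/7.9 × 10⁻⁴)·(-0.4) = 18.9609 psu.
Increase required: 18.9609 − 18.61 = 0.3509 psu.

18.96 psu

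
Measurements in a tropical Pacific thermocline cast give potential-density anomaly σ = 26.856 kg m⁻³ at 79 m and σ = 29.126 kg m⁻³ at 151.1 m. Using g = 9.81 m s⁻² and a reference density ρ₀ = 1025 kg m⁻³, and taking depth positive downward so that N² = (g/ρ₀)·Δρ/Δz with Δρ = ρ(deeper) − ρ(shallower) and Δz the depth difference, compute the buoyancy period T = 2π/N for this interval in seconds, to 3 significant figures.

362 s

Δρ = 1029.126 − 1026.856 = 2.270 kg m⁻³ over Δz = 151.1 − 79 = 72.1 m.
N² = (9.81/1025) × (2.270/72.1) = 3.0133 × 10⁻⁴ s⁻².
N = √(3.0133 × 10⁻⁴) = 0.017359 rad s⁻¹, so T = 2π/N = 361.96 s ≈ 362 s.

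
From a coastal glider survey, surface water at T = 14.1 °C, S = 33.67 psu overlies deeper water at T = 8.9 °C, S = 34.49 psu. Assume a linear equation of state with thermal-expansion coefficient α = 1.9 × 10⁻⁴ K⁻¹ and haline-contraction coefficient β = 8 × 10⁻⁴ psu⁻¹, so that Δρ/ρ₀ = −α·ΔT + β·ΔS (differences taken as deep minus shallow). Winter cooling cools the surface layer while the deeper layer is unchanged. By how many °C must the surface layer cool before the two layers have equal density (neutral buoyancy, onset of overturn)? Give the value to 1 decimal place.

8.7 °C

Neutral buoyancy requires Δρ = 0, i.e. −α(T_deep − T_surf′) + β(S_deep − S_surf) = 0.
T_surf′ = T_deep − (β/α)·ΔS = 8.9 − (8 × 10⁻⁴/1.9 × 10⁻⁴)·(+0.82) = 5.447 °C.
Cooling required: 14.1 − (5.447) = 8.653 °C.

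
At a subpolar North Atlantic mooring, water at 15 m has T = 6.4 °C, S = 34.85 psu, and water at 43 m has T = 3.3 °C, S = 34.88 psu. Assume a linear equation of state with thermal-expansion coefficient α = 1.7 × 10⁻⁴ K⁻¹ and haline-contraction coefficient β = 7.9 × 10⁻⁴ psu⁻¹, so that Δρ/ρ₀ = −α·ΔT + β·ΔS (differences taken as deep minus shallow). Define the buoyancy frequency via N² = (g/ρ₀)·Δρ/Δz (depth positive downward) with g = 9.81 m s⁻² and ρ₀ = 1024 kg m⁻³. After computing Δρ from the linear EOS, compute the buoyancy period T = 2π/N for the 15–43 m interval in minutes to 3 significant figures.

7.54 min

ΔT = -3.1 K, ΔS = +0.03 psu (deep − shallow).
Δρ/ρ₀ = −αΔT + βΔS = 5.27 × 10⁻⁴ + 2.37 × 10⁻⁵ = 5.507 × 10⁻⁴, so Δρ ≈ 0.5639 kg m⁻³.
N² = (g/ρ₀)·Δρ/Δz = g·(Δρ/ρ₀)/Δz = 9.81 × 5.507 × 10⁻⁴ / 28 = 1.9294 × 10⁻⁴ s⁻².
N = √(1.9294 × 10⁻⁴) = 0.013890 rad s⁻¹ → T = 2π/N = 452.35 s = 7.5392 min ≈ 7.54 min.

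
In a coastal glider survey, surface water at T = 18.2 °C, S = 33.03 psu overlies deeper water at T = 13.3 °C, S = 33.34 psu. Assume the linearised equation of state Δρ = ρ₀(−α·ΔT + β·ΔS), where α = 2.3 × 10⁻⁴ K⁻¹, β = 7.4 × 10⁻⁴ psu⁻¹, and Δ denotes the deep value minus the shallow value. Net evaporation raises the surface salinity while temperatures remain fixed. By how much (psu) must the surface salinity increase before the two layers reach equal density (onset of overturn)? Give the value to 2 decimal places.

Neutral buoyancy requires −α(T_deep − T_surf) + β(S_deep − S_surf′) = 0.
S_surf′ = S_deep − (α/β)·ΔT = 33.34 − (2.3 × 10⁻⁴/7.4 × 10⁻⁴)·(-4.9) = 34.8630 psu.
Increase required: 34.8630 − 33.03 = 1.8330 psu.

1.83 psu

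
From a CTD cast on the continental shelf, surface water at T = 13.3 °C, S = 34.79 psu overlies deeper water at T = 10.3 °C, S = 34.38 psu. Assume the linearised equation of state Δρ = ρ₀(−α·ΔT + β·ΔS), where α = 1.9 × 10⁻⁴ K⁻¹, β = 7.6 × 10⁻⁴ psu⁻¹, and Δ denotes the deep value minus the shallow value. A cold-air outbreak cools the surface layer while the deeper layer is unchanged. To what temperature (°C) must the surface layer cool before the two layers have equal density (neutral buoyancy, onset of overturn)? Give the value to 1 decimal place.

Neutral buoyancy requires Δρ = 0, i.e. −α(T_deep − T_surf′) + β(S_deep − S_surf) = 0.
T_surf′ = T_deep − (β/α)·ΔS = 10.3 − (7.6 × 10⁻⁴/1.9 × 10⁻⁴)·(-0.41) = 11.940 °C.
Cooling required: 13.3 − (11.940) = 1.360 °C.

11.9 °C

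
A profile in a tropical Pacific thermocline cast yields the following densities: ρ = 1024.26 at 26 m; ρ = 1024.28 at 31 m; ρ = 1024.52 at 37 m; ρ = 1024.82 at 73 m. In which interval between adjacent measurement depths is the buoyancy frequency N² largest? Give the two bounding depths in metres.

Compute the density gradient over each adjacent pair:
  26–31 m: Δρ/Δz = 0.02/5 = 4.0 × 10⁻³ kg m⁻⁴
  31–37 m: Δρ/Δz = 0.24/6 = 0.040 kg m⁻⁴
  37–73 m: Δρ/Δz = 0.30/36 = 8.3 × 10⁻³ kg m⁻⁴
The largest gradient is in the 31–37 m interval — the pycnocline.

31–37 m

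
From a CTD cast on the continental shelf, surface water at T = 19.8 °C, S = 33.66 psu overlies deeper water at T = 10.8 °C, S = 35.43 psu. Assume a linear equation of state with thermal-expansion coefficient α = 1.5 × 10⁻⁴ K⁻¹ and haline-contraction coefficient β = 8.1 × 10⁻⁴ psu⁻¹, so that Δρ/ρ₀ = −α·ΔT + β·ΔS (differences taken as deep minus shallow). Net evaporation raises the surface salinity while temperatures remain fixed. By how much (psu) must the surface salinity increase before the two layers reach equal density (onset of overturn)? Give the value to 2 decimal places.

Neutral buoyancy requires −α(T_deep − T_surf) + β(S_deep − S_surf′) = 0.
S_surf′ = S_deep − (α/β)·ΔT = 35.43 − (1.5 × 10⁻⁴/8.1 × 10⁻⁴)·(-9.0) = 37.0967 psu.
Increase required: 37.0967 − 33.66 = 3.4367 psu.

3.44 psu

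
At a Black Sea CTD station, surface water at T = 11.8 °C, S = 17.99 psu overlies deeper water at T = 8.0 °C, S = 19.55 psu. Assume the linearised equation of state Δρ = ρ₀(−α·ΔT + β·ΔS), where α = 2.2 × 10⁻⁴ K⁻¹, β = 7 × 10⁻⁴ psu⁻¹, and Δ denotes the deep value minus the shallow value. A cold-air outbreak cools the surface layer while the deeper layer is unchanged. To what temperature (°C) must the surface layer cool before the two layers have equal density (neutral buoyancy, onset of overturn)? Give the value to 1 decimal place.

Neutral buoyancy requires Δρ = 0, i.e. −α(T_deep − T_surf′) + β(S_deep − S_surf) = 0.
T_surf′ = T_deep − (β/α)·ΔS = 8.0 − (7 × 10⁻⁴/2.2 × 10⁻⁴)·(+1.56) = 3.036 °C.
Cooling required: 11.8 − (3.036) = 8.764 °C.

3.0 °C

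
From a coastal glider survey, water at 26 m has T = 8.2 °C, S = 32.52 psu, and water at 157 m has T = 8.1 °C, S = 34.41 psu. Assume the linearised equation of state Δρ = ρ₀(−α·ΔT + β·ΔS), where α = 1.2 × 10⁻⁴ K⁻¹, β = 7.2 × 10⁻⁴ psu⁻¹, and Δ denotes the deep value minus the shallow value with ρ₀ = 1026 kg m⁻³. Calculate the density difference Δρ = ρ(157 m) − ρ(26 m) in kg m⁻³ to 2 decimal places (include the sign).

+1.41 kg m⁻³

ΔT = -0.1 K, ΔS = +1.89 psu (deep − shallow).
Δρ/ρ₀ = −(1.2 × 10⁻⁴)(-0.1) + (7.2 × 10⁻⁴)(+1.89) = 1.3728 × 10⁻³.
Δρ = 1026 × (1.3728 × 10⁻³) = +1.41 kg m⁻³.
Positive Δρ: denser below, stable.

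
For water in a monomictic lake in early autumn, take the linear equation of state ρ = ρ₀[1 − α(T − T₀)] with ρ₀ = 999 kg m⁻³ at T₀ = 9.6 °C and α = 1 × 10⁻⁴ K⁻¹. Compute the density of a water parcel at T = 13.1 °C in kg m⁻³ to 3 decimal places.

T − T₀ = +3.5 K.
Bracket = 1 − α·(+3.5) = 1 + (-3.50 × 10⁻⁴) = 0.9996500.
ρ = 999 × 0.9996500 = 998.650 kg m⁻³.

998.650 kg m⁻³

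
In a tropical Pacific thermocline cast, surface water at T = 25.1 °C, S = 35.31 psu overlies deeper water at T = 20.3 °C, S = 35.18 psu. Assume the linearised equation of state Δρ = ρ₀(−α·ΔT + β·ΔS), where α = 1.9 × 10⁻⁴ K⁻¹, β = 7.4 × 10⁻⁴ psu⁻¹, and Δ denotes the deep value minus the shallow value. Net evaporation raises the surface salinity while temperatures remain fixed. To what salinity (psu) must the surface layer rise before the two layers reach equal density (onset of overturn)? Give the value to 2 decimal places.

Neutral buoyancy requires −α(T_deep − T_surf) + β(S_deep − S_surf′) = 0.
S_surf′ = S_deep − (α/β)·ΔT = 35.18 − (1.9 × 10⁻⁴/7.4 × 10⁻⁴)·(-4.8) = 36.4124 psu.
Increase required: 36.4124 − 35.31 = 1.1024 psu.

36.41 psu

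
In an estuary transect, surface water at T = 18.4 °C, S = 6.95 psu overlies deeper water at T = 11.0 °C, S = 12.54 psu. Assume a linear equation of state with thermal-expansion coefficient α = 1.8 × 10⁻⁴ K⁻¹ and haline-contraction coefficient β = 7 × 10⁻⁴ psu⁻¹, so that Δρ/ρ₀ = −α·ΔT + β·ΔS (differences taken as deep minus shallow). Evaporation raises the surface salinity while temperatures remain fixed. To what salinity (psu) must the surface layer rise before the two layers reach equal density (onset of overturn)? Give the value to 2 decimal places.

Neutral buoyancy requires −α(T_deep − T_surf) + β(S_deep − S_surf′) = 0.
S_surf′ = S_deep − (α/β)·ΔT = 12.54 − (1.8 × 10⁻⁴/7 × 10⁻⁴)·(-7.4) = 14.4429 psu.
Increase required: 14.4429 − 6.95 = 7.4929 psu.

14.44 psu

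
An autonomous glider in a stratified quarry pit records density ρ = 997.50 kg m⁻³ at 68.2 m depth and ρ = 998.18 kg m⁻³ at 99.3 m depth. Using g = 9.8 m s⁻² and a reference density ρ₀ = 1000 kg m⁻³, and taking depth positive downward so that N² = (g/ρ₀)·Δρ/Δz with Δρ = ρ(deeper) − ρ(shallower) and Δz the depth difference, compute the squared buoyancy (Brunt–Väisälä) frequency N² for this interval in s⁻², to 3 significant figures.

Δρ = 998.18 − 997.50 = 0.68 kg m⁻³ over Δz = 99.3 − 68.2 = 31.1 m.
N² = (9.8/1000) × (0.68/31.1) = 2.1428 × 10⁻⁴ s⁻² ≈ 2.14 × 10⁻⁴ s⁻².
N² > 0, so the interval is statically stable.

2.14 × 10⁻⁴ s⁻²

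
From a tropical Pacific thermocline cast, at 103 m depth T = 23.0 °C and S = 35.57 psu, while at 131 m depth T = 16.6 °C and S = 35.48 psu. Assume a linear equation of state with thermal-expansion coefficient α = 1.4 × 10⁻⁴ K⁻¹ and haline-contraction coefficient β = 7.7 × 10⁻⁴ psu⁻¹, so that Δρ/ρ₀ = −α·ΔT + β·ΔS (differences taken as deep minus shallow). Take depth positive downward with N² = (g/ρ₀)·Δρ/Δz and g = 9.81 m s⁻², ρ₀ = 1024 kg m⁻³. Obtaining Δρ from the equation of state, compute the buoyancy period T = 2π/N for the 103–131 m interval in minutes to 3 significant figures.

ΔT = -6.4 K, ΔS = -0.09 psu (deep − shallow).
Δρ/ρ₀ = −αΔT + βΔS = 8.96 × 10⁻⁴ − 6.93 × 10⁻⁵ = 8.267 × 10⁻⁴, so Δρ ≈ 0.8465 kg m⁻³.
N² = (g/ρ₀)·Δρ/Δz = g·(Δρ/ρ₀)/Δz = 9.81 × 8.267 × 10⁻⁴ / 28 = 2.8964 × 10⁻⁴ s⁻².
N = √(2.8964 × 10⁻⁴) = 0.017019 rad s⁻¹ → T = 2π/N = 369.19 s = 6.1532 min ≈ 6.15 min.

6.15 min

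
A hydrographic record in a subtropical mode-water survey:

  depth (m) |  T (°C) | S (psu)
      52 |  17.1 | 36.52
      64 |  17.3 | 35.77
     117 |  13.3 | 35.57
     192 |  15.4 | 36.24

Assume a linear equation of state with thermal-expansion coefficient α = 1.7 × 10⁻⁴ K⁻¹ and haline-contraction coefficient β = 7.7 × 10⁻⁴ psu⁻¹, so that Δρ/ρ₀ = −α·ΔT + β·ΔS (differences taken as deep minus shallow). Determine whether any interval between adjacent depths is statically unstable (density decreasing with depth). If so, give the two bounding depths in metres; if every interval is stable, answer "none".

Evaluate Δρ/ρ₀ = −αΔT + βΔS across each adjacent pair:
  52–64 m: −αΔT+βΔS = −(1.7 × 10⁻⁴)(+0.2)+(7.7 × 10⁻⁴)(-0.75) = -6.1 × 10⁻⁴ → UNSTABLE
  64–117 m: −αΔT+βΔS = −(1.7 × 10⁻⁴)(-4.0)+(7.7 × 10⁻⁴)(-0.20) = 5.3 × 10⁻⁴ → stable
  117–192 m: −αΔT+βΔS = −(1.7 × 10⁻⁴)(+2.1)+(7.7 × 10⁻⁴)(+0.67) = 1.6 × 10⁻⁴ → stable
The 52–64 m interval has Δρ < 0: lighter water underlies denser water.

52–64 m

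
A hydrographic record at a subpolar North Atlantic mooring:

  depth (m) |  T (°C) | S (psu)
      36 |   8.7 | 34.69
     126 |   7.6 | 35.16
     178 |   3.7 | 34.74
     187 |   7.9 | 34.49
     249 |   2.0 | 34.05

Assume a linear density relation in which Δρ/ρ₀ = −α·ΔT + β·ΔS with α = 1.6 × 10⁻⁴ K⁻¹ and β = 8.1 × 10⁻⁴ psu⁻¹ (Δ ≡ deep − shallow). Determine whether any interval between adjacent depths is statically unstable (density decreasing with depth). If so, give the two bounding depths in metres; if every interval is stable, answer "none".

Evaluate Δρ/ρ₀ = −αΔT + βΔS across each adjacent pair:
  36–126 m: −αΔT+βΔS = −(1.6 × 10⁻⁴)(-1.1)+(8.1 × 10⁻⁴)(+0.47) = 5.6 × 10⁻⁴ → stable
  126–178 m: −αΔT+βΔS = −(1.6 × 10⁻⁴)(-3.9)+(8.1 × 10⁻⁴)(-0.42) = 2.8 × 10⁻⁴ → stable
  178–187 m: −αΔT+βΔS = −(1.6 × 10⁻⁴)(+4.2)+(8.1 × 10⁻⁴)(-0.25) = -8.7 × 10⁻⁴ → UNSTABLE
  187–249 m: −αΔT+βΔS = −(1.6 × 10⁻⁴)(-5.9)+(8.1 × 10⁻⁴)(-0.44) = 5.9 × 10⁻⁴ → stable
The 178–187 m interval has Δρ < 0: lighter water underlies denser water.

178–187 m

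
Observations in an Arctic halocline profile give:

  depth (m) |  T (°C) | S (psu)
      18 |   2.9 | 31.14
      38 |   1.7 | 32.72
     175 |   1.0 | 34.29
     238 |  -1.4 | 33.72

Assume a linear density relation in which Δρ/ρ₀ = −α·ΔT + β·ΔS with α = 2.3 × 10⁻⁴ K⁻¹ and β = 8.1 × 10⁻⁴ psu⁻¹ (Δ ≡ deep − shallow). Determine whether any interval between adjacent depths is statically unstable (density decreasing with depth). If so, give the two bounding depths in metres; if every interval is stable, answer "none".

none

Evaluate Δρ/ρ₀ = −αΔT + βΔS across each adjacent pair:
  18–38 m: −αΔT+βΔS = −(2.3 × 10⁻⁴)(-1.2)+(8.1 × 10⁻⁴)(+1.58) = 1.6 × 10⁻³ → stable
  38–175 m: −αΔT+βΔS = −(2.3 × 10⁻⁴)(-0.7)+(8.1 × 10⁻⁴)(+1.57) = 1.4 × 10⁻³ → stable
  175–238 m: −αΔT+βΔS = −(2.3 × 10⁻⁴)(-2.4)+(8.1 × 10⁻⁴)(-0.57) = 9.0 × 10⁻⁵ → stable
Every interval has Δρ > 0: the column is stably stratified throughout.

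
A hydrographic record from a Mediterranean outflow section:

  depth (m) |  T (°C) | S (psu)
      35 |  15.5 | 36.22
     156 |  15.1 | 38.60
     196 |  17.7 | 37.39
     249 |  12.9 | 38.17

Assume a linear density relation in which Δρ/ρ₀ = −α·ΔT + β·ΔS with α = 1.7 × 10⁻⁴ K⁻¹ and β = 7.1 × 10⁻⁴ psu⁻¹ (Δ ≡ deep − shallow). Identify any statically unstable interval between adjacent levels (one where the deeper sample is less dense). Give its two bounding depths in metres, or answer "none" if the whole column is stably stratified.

156–196 m

Evaluate Δρ/ρ₀ = −αΔT + βΔS across each adjacent pair:
  35–156 m: −αΔT+βΔS = −(1.7 × 10⁻⁴)(-0.4)+(7.1 × 10⁻⁴)(+2.38) = 1.8 × 10⁻³ → stable
  156–196 m: −αΔT+βΔS = −(1.7 × 10⁻⁴)(+2.6)+(7.1 × 10⁻⁴)(-1.21) = -1.3 × 10⁻³ → UNSTABLE
  196–249 m: −αΔT+βΔS = −(1.7 × 10⁻⁴)(-4.8)+(7.1 × 10⁻⁴)(+0.78) = 1.4 × 10⁻³ → stable
The 156–196 m interval has Δρ < 0: lighter water underlies denser water.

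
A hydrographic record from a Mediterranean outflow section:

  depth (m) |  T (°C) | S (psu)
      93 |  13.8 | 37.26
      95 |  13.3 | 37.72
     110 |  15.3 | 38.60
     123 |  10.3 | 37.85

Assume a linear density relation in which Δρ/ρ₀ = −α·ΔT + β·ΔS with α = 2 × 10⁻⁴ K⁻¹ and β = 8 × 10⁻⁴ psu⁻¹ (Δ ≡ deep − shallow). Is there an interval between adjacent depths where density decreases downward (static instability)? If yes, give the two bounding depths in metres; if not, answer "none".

none

Evaluate Δρ/ρ₀ = −αΔT + βΔS across each adjacent pair:
  93–95 m: −αΔT+βΔS = −(2 × 10⁻⁴)(-0.5)+(8 × 10⁻⁴)(+0.46) = 4.7 × 10⁻⁴ → stable
  95–110 m: −αΔT+βΔS = −(2 × 10⁻⁴)(+2.0)+(8 × 10⁻⁴)(+0.88) = 3.0 × 10⁻⁴ → stable
  110–123 m: −αΔT+βΔS = −(2 × 10⁻⁴)(-5.0)+(8 × 10⁻⁴)(-0.75) = 4.0 × 10⁻⁴ → stable
Every interval has Δρ > 0: the column is stably stratified throughout.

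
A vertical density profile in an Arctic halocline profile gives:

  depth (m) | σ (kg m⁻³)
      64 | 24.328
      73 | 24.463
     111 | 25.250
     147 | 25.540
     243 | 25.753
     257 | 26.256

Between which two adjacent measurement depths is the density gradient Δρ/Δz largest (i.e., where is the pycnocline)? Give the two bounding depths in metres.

Compute the density gradient over each adjacent pair:
  64–73 m: Δρ/Δz = 0.135/9 = 0.015 kg m⁻⁴
  73–111 m: Δρ/Δz = 0.787/38 = 0.021 kg m⁻⁴
  111–147 m: Δρ/Δz = 0.290/36 = 8.1 × 10⁻³ kg m⁻⁴
  147–243 m: Δρ/Δz = 0.213/96 = 2.2 × 10⁻³ kg m⁻⁴
  243–257 m: Δρ/Δz = 0.503/14 = 0.036 kg m⁻⁴
The largest gradient is in the 243–257 m interval — the pycnocline.

243–257 m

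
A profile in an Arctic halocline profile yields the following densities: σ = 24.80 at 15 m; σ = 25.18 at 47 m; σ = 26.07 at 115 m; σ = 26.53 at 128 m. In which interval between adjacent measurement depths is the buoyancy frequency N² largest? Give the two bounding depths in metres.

Compute the density gradient over each adjacent pair:
  15–47 m: Δρ/Δz = 0.38/32 = 0.012 kg m⁻⁴
  47–115 m: Δρ/Δz = 0.89/68 = 0.013 kg m⁻⁴
  115–128 m: Δρ/Δz = 0.46/13 = 0.035 kg m⁻⁴
The largest gradient is in the 115–128 m interval — the pycnocline.

115–128 m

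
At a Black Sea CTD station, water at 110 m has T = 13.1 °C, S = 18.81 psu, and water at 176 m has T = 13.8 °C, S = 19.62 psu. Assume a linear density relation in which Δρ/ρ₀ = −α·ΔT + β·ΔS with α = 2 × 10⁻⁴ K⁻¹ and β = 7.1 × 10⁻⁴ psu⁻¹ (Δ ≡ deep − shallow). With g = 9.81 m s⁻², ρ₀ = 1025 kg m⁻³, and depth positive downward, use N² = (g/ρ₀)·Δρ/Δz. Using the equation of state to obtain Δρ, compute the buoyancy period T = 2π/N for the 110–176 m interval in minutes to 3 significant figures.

ΔT = +0.7 K, ΔS = +0.81 psu (deep − shallow).
Δρ/ρ₀ = −αΔT + βΔS = -1.40 × 10⁻⁴ + 5.751 × 10⁻⁴ = 4.351 × 10⁻⁴, so Δρ ≈ 0.4460 kg m⁻³.
N² = (g/ρ₀)·Δρ/Δz = g·(Δρ/ρ₀)/Δz = 9.81 × 4.351 × 10⁻⁴ / 66 = 6.4672 × 10⁻⁵ s⁻².
N = √(6.4672 × 10⁻⁵) = 8.0419 × 10⁻³ rad s⁻¹ → T = 2π/N = 781.31 s = 13.022 min ≈ 13.0 min.

13.0 min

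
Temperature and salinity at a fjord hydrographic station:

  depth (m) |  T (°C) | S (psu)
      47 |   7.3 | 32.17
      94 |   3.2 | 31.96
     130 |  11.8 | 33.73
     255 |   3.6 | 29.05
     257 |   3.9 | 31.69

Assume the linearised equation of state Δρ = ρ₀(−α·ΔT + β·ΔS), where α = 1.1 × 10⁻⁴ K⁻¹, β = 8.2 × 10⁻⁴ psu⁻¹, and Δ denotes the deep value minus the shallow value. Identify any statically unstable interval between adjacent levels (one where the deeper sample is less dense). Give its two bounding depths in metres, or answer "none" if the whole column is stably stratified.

130–255 m

Evaluate Δρ/ρ₀ = −αΔT + βΔS across each adjacent pair:
  47–94 m: −αΔT+βΔS = −(1.1 × 10⁻⁴)(-4.1)+(8.2 × 10⁻⁴)(-0.21) = 2.8 × 10⁻⁴ → stable
  94–130 m: −αΔT+βΔS = −(1.1 × 10⁻⁴)(+8.6)+(8.2 × 10⁻⁴)(+1.77) = 5.1 × 10⁻⁴ → stable
  130–255 m: −αΔT+βΔS = −(1.1 × 10⁻⁴)(-8.2)+(8.2 × 10⁻⁴)(-4.68) = -2.9 × 10⁻³ → UNSTABLE
  255–257 m: −αΔT+βΔS = −(1.1 × 10⁻⁴)(+0.3)+(8.2 × 10⁻⁴)(+2.64) = 2.1 × 10⁻³ → stable
The 130–255 m interval has Δρ < 0: lighter water underlies denser water.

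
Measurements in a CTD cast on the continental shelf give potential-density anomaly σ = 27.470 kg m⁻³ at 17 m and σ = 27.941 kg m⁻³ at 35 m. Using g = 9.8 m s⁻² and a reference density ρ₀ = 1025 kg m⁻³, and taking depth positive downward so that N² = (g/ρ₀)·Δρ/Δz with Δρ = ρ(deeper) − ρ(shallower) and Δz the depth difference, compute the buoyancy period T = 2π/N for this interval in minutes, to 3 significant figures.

Δρ = 1027.941 − 1027.470 = 0.471 kg m⁻³ over Δz = 35 − 17 = 18 m.
N² = (9.8/1025) × (0.471/18) = 2.5018 × 10⁻⁴ s⁻².
N = √(2.5018 × 10⁻⁴) = 0.015817 rad s⁻¹, so T = 2π/N = 397.24 s = 6.6207 min ≈ 6.62 min.

6.62 min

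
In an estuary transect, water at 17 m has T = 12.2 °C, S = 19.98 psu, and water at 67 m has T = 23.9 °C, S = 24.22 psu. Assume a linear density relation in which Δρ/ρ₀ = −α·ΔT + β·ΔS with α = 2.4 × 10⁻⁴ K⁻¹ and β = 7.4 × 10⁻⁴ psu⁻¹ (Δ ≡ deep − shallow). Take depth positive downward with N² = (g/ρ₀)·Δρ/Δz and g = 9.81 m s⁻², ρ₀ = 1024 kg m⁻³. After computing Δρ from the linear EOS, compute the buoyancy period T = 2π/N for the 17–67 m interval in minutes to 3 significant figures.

ΔT = +11.7 K, ΔS = +4.24 psu (deep − shallow).
Δρ/ρ₀ = −αΔT + βΔS = -2.808 × 10⁻³ + 3.1376 × 10⁻³ = 3.296 × 10⁻⁴, so Δρ ≈ 0.3375 kg m⁻³.
N² = (g/ρ₀)·Δρ/Δz = g·(Δρ/ρ₀)/Δz = 9.81 × 3.296 × 10⁻⁴ / 50 = 6.4668 × 10⁻⁵ s⁻².
N = √(6.4668 × 10⁻⁵) = 8.0416 × 10⁻³ rad s⁻¹ → T = 2π/N = 781.34 s = 13.022 min ≈ 13.0 min.

13.0 min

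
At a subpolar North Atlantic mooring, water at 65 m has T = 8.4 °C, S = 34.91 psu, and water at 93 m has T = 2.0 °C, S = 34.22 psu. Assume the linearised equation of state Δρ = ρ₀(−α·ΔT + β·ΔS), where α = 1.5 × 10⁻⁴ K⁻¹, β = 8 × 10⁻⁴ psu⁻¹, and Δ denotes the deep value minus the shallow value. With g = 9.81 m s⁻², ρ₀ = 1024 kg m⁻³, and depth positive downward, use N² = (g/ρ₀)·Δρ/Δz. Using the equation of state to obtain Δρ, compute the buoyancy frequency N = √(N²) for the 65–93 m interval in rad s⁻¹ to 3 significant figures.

0.0120 rad s⁻¹

ΔT = -6.4 K, ΔS = -0.69 psu (deep − shallow).
Δρ/ρ₀ = −αΔT + βΔS = 9.60 × 10⁻⁴ − 5.52 × 10⁻⁴ = 4.08 × 10⁻⁴, so Δρ ≈ 0.4178 kg m⁻³.
N² = (g/ρ₀)·Δρ/Δz = g·(Δρ/ρ₀)/Δz = 9.81 × 4.08 × 10⁻⁴ / 28 = 1.4295 × 10⁻⁴ s⁻².
N = √(1.4295 × 10⁻⁴) = 0.011956 rad s⁻¹ ≈ 0.0120 rad s⁻¹.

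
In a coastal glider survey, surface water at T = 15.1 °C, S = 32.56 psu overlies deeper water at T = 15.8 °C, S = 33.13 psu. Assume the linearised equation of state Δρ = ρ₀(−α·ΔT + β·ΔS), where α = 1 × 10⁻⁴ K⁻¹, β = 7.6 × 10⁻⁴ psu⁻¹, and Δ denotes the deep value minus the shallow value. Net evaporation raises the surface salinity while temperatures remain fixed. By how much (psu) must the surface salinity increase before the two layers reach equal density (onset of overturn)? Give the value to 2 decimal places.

0.48 psu

Neutral buoyancy requires −α(T_deep − T_surf) + β(S_deep − S_surf′) = 0.
S_surf′ = S_deep − (α/β)·ΔT = 33.13 − (1 × 10⁻⁴/7.6 × 10⁻⁴)·(+0.7) = 33.0379 psu.
Increase required: 33.0379 − 32.56 = 0.4779 psu.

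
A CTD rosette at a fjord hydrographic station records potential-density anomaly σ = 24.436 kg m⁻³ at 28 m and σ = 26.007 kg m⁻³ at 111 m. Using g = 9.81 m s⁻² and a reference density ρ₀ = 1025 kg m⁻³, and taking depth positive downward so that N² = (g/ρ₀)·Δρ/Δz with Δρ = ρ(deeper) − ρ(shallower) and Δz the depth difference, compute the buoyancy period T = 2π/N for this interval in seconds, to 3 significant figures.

Δρ = 1026.007 − 1024.436 = 1.571 kg m⁻³ over Δz = 111 − 28 = 83 m.
N² = (9.81/1025) × (1.571/83) = 1.8115 × 10⁻⁴ s⁻².
N = √(1.8115 × 10⁻⁴) = 0.013459 rad s⁻¹, so T = 2π/N = 466.84 s ≈ 467 s.

467 s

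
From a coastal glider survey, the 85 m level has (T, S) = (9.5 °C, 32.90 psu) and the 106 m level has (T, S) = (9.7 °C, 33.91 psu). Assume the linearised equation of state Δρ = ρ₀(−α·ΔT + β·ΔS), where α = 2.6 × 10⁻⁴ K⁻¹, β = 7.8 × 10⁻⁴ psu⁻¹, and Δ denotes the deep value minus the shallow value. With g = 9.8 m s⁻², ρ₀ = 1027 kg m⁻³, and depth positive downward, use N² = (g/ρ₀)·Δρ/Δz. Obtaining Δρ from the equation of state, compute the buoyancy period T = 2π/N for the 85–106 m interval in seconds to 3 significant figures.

339 s

ΔT = +0.2 K, ΔS = +1.01 psu (deep − shallow).
Δρ/ρ₀ = −αΔT + βΔS = -5.20 × 10⁻⁵ + 7.878 × 10⁻⁴ = 7.358 × 10⁻⁴, so Δρ ≈ 0.7557 kg m⁻³.
N² = (g/ρ₀)·Δρ/Δz = g·(Δρ/ρ₀)/Δz = 9.8 × 7.358 × 10⁻⁴ / 21 = 3.4337 × 10⁻⁴ s⁻².
N = √(3.4337 × 10⁻⁴) = 0.018530 rad s⁻¹ → T = 2π/N = 339.08 s ≈ 339 s.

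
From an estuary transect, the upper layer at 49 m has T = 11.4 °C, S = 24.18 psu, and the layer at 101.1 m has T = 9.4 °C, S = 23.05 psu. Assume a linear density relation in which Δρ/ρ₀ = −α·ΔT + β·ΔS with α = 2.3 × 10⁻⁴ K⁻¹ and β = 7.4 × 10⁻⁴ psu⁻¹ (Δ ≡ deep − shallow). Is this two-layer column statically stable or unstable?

unstable

ΔT = 9.4 − 11.4 = -2.0 K and ΔS = 23.05 − 24.18 = -1.13 psu (deep − shallow).
−αΔT = 4.60 × 10⁻⁴; βΔS = -8.362 × 10⁻⁴; sum Δρ/ρ₀ = -3.762 × 10⁻⁴.
Δρ/ρ₀ < 0, so Δρ < 0: deeper water is lighter → statically unstable; the column would overturn.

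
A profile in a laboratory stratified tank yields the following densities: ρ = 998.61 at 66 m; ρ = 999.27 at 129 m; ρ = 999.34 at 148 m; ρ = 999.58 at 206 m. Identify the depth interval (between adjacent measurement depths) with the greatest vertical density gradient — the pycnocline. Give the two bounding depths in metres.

66–129 m

Compute the density gradient over each adjacent pair:
  66–129 m: Δρ/Δz = 0.66/63 = 0.010 kg m⁻⁴
  129–148 m: Δρ/Δz = 0.07/19 = 3.7 × 10⁻³ kg m⁻⁴
  148–206 m: Δρ/Δz = 0.24/58 = 4.1 × 10⁻³ kg m⁻⁴
The largest gradient is in the 66–129 m interval — the pycnocline.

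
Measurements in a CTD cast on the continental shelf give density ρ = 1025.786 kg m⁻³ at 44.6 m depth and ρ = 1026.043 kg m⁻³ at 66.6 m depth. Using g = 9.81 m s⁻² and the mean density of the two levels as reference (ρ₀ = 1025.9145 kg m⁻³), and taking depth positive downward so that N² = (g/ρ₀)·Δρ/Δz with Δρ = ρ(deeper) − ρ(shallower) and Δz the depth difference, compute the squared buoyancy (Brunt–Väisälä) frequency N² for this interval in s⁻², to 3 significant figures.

1.12 × 10⁻⁴ s⁻²

Δρ = 1026.043 − 1025.786 = 0.257 kg m⁻³ over Δz = 66.6 − 44.6 = 22 m.
N² = (9.81/1025.9145) × (0.257/22) = 1.1170 × 10⁻⁴ s⁻² ≈ 1.12 × 10⁻⁴ s⁻².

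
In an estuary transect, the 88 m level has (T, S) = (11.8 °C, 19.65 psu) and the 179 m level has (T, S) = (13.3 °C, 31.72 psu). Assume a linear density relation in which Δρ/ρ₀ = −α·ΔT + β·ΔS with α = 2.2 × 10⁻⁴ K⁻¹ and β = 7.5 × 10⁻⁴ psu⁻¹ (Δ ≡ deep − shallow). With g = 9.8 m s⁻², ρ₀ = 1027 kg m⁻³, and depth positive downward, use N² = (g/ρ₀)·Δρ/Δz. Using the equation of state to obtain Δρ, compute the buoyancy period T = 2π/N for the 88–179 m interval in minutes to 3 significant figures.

3.42 min

ΔT = +1.5 K, ΔS = +12.07 psu (deep − shallow).
Δρ/ρ₀ = −αΔT + βΔS = -3.30 × 10⁻⁴ + 9.0525 × 10⁻³ = 8.7225 × 10⁻³, so Δρ ≈ 8.958 kg m⁻³.
N² = (g/ρ₀)·Δρ/Δz = g·(Δρ/ρ₀)/Δz = 9.8 × 8.7225 × 10⁻³ / 91 = 9.3935 × 10⁻⁴ s⁻².
N = √(9.3935 × 10⁻⁴) = 0.030649 rad s⁻¹ → T = 2π/N = 205.00 s = 3.4167 min ≈ 3.42 min.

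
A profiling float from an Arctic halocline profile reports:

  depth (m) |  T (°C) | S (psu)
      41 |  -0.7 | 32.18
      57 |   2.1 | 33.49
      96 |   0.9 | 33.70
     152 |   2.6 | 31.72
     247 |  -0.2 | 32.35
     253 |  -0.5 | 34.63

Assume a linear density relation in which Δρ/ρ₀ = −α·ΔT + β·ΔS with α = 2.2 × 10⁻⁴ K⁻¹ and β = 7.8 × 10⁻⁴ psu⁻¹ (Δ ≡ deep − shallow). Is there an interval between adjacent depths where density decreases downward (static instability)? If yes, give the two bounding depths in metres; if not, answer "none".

96–152 m

Evaluate Δρ/ρ₀ = −αΔT + βΔS across each adjacent pair:
  41–57 m: −αΔT+βΔS = −(2.2 × 10⁻⁴)(+2.8)+(7.8 × 10⁻⁴)(+1.31) = 4.1 × 10⁻⁴ → stable
  57–96 m: −αΔT+βΔS = −(2.2 × 10⁻⁴)(-1.2)+(7.8 × 10⁻⁴)(+0.21) = 4.3 × 10⁻⁴ → stable
  96–152 m: −αΔT+βΔS = −(2.2 × 10⁻⁴)(+1.7)+(7.8 × 10⁻⁴)(-1.98) = -1.9 × 10⁻³ → UNSTABLE
  152–247 m: −αΔT+βΔS = −(2.2 × 10⁻⁴)(-2.8)+(7.8 × 10⁻⁴)(+0.63) = 1.1 × 10⁻³ → stable
  247–253 m: −αΔT+βΔS = −(2.2 × 10⁻⁴)(-0.3)+(7.8 × 10⁻⁴)(+2.28) = 1.8 × 10⁻³ → stable
The 96–152 m interval has Δρ < 0: lighter water underlies denser water.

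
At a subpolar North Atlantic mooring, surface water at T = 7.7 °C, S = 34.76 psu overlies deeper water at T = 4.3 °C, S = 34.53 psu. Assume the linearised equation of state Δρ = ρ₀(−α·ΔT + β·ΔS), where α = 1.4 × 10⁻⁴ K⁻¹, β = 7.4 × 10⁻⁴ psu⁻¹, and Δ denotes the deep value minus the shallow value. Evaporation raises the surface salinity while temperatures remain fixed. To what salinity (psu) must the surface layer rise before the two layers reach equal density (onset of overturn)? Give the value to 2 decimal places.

Neutral buoyancy requires −α(T_deep − T_surf) + β(S_deep − S_surf′) = 0.
S_surf′ = S_deep − (α/β)·ΔT = 34.53 − (1.4 × 10⁻⁴/7.4 × 10⁻⁴)·(-3.4) = 35.1732 psu.
Increase required: 35.1732 − 34.76 = 0.4132 psu.

35.17 psu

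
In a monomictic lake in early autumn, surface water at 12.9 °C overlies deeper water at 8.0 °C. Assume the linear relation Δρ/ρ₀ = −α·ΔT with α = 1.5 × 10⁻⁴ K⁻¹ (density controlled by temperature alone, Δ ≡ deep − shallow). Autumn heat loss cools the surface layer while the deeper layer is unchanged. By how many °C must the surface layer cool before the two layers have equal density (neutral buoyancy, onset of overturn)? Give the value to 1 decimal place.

With temperature the only control, equal density requires T_surf′ = T_deep.
T_surf′ = 8.0 °C.
Cooling required: 12.9 − 8.0 = 4.9 °C.

4.9 °C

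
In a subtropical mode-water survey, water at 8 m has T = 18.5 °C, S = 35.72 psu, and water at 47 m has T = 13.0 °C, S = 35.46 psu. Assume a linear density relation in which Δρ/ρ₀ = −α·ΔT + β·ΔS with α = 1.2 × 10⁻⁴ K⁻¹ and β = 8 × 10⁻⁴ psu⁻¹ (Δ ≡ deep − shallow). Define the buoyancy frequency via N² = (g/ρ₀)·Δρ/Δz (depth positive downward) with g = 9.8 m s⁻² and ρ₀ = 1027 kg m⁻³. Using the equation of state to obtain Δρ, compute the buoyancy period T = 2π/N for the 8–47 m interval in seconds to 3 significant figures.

ΔT = -5.5 K, ΔS = -0.26 psu (deep − shallow).
Δρ/ρ₀ = −αΔT + βΔS = 6.60 × 10⁻⁴ − 2.08 × 10⁻⁴ = 4.52 × 10⁻⁴, so Δρ ≈ 0.4642 kg m⁻³.
N² = (g/ρ₀)·Δρ/Δz = g·(Δρ/ρ₀)/Δz = 9.8 × 4.52 × 10⁻⁴ / 39 = 1.1358 × 10⁻⁴ s⁻².
N = √(1.1358 × 10⁻⁴) = 0.010657 rad s⁻¹ → T = 2π/N = 589.58 s ≈ 590 s.

590 s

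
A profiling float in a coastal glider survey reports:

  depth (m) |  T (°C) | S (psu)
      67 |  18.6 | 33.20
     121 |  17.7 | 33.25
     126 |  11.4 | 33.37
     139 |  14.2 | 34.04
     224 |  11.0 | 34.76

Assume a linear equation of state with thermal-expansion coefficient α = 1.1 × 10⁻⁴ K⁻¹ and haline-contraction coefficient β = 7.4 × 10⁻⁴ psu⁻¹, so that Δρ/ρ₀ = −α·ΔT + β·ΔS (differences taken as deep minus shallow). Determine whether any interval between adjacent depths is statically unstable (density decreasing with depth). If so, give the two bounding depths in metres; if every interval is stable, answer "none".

none

Evaluate Δρ/ρ₀ = −αΔT + βΔS across each adjacent pair:
  67–121 m: −αΔT+βΔS = −(1.1 × 10⁻⁴)(-0.9)+(7.4 × 10⁻⁴)(+0.05) = 1.4 × 10⁻⁴ → stable
  121–126 m: −αΔT+βΔS = −(1.1 × 10⁻⁴)(-6.3)+(7.4 × 10⁻⁴)(+0.12) = 7.8 × 10⁻⁴ → stable
  126–139 m: −αΔT+βΔS = −(1.1 × 10⁻⁴)(+2.8)+(7.4 × 10⁻⁴)(+0.67) = 1.9 × 10⁻⁴ → stable
  139–224 m: −αΔT+βΔS = −(1.1 × 10⁻⁴)(-3.2)+(7.4 × 10⁻⁴)(+0.72) = 8.8 × 10⁻⁴ → stable
Every interval has Δρ > 0: the column is stably stratified throughout.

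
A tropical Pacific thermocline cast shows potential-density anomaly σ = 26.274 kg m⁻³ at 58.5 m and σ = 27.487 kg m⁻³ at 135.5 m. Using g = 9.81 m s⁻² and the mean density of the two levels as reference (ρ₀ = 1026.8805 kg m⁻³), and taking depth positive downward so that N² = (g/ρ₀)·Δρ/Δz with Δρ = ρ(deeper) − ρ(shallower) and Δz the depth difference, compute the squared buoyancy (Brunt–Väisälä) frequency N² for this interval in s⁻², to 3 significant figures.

1.50 × 10⁻⁴ s⁻²

Δρ = 1027.487 − 1026.274 = 1.213 kg m⁻³ over Δz = 135.5 − 58.5 = 77 m.
N² = (9.81/1026.8805) × (1.213/77) = 1.5049 × 10⁻⁴ s⁻² ≈ 1.50 × 10⁻⁴ s⁻².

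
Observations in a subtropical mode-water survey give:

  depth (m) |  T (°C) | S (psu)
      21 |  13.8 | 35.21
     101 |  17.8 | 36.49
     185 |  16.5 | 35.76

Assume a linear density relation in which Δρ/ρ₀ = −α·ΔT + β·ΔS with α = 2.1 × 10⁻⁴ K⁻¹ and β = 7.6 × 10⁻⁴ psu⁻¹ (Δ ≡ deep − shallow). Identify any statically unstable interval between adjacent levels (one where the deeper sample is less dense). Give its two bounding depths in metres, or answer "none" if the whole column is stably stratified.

Evaluate Δρ/ρ₀ = −αΔT + βΔS across each adjacent pair:
  21–101 m: −αΔT+βΔS = −(2.1 × 10⁻⁴)(+4.0)+(7.6 × 10⁻⁴)(+1.28) = 1.3 × 10⁻⁴ → stable
  101–185 m: −αΔT+βΔS = −(2.1 × 10⁻⁴)(-1.3)+(7.6 × 10⁻⁴)(-0.73) = -2.8 × 10⁻⁴ → UNSTABLE
The 101–185 m interval has Δρ < 0: lighter water underlies denser water.

101–185 m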